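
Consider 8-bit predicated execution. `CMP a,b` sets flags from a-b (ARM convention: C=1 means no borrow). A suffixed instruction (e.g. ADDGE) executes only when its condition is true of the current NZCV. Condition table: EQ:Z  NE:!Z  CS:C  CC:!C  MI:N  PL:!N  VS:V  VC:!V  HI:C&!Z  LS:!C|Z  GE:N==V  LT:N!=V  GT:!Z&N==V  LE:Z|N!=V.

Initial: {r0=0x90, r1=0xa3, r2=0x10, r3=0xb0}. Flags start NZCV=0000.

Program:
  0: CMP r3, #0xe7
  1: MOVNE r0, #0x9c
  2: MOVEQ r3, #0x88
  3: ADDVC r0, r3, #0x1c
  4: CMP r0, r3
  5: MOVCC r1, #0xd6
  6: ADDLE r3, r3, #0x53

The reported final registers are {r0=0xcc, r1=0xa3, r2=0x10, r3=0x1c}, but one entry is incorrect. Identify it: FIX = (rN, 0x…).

0: ✓ CMP  NZCV=1000
1: ✓ MOVNE  r0←0x9c
2: · MOVEQ
3: ✓ ADDVC  r0←0xcc
4: ✓ CMP  NZCV=0010
5: · MOVCC
6: · ADDLE

FIX = (r3, 0xb0)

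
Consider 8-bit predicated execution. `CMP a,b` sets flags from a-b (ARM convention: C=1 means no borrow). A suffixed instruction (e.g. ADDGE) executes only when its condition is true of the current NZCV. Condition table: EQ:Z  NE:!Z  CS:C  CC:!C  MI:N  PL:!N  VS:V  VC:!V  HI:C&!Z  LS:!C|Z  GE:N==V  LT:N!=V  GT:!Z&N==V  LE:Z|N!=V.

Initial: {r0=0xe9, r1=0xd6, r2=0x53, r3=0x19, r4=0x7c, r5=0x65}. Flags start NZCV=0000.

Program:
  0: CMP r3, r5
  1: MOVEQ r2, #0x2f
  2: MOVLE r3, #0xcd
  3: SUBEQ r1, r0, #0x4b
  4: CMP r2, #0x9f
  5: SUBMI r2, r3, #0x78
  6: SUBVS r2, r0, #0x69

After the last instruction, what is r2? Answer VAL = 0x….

VAL = 0x80

[0] flags=1000 → (cmp)
[1] flags=1000 EQ?F → skip
[2] flags=1000 LE?T → r3=0xcd
[3] flags=1000 EQ?F → skip
[4] flags=1001 → (cmp)
[5] flags=1001 MI?T → r2=0x55
[6] flags=1001 VS?T → r2=0x80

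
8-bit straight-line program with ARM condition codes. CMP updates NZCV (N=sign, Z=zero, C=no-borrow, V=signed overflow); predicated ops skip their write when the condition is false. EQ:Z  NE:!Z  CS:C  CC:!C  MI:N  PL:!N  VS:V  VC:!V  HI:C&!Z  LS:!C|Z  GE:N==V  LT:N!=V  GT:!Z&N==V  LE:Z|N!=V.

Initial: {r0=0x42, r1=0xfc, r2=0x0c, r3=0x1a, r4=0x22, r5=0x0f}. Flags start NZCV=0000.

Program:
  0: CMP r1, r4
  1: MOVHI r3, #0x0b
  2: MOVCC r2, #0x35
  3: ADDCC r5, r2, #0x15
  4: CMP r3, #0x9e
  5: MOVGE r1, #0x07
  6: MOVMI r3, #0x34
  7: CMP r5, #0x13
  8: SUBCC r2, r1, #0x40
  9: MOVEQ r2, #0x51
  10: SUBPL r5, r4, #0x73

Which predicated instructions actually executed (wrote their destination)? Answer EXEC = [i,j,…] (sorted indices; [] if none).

EXEC = [1,5,8]

[0] flags=1010 → (cmp)
[1] flags=1010 HI?T → r3=0x0b
[2] flags=1010 CC?F → skip
[3] flags=1010 CC?F → skip
[4] flags=0000 → (cmp)
[5] flags=0000 GE?T → r1=0x07
[6] flags=0000 MI?F → skip
[7] flags=1000 → (cmp)
[8] flags=1000 CC?T → r2=0xc7
[9] flags=1000 EQ?F → skip
[10] flags=1000 PL?F → skip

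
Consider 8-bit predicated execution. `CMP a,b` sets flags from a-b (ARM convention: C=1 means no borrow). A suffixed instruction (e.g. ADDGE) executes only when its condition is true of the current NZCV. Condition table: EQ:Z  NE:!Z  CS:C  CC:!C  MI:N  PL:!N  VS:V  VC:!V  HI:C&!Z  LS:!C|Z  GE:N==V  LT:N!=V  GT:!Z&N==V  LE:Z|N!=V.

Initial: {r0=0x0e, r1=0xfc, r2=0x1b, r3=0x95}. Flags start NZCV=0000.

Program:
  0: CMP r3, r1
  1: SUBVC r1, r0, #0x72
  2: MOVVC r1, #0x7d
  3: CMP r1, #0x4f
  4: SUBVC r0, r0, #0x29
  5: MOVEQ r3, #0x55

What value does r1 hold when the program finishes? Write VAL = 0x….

VAL = 0x7d

0: ✓ CMP  NZCV=1000
1: ✓ SUBVC  r1←0x9c
2: ✓ MOVVC  r1←0x7d
3: ✓ CMP  NZCV=0010
4: ✓ SUBVC  r0←0xe5
5: · MOVEQ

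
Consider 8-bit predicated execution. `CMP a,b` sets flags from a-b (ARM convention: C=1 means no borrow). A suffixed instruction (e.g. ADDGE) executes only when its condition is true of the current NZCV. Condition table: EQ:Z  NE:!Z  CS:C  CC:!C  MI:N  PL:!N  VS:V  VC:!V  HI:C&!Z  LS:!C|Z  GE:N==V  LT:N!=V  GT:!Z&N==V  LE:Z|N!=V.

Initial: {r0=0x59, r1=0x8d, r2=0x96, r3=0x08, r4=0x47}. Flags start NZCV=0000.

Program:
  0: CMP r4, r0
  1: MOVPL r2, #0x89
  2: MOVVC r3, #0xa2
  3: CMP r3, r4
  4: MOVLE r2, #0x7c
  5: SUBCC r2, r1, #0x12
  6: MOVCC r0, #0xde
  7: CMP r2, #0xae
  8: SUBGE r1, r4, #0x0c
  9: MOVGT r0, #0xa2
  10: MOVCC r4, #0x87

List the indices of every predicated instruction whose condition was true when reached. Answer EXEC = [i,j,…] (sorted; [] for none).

[0] flags=1000 → (cmp)
[1] flags=1000 PL?F → skip
[2] flags=1000 VC?T → r3=0xa2
[3] flags=0011 → (cmp)
[4] flags=0011 LE?T → r2=0x7c
[5] flags=0011 CC?F → skip
[6] flags=0011 CC?F → skip
[7] flags=1001 → (cmp)
[8] flags=1001 GE?T → r1=0x3b
[9] flags=1001 GT?T → r0=0xa2
[10] flags=1001 CC?T → r4=0x87

EXEC = [2,4,8,9,10]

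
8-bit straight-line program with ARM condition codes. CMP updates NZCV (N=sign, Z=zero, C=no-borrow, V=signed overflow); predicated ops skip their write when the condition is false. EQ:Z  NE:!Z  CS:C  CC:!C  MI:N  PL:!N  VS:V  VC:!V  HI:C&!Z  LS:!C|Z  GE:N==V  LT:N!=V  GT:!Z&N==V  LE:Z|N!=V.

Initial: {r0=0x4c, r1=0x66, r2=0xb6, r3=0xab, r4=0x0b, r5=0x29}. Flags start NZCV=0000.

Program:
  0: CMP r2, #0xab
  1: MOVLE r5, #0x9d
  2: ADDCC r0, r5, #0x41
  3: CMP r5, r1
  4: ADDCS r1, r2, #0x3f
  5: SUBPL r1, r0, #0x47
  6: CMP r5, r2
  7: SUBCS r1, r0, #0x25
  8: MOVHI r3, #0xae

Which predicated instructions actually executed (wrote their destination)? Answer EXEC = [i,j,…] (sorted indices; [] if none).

0: ✓ CMP  NZCV=0010
1: · MOVLE
2: · ADDCC
3: ✓ CMP  NZCV=1000
4: · ADDCS
5: · SUBPL
6: ✓ CMP  NZCV=0000
7: · SUBCS
8: · MOVHI

EXEC = []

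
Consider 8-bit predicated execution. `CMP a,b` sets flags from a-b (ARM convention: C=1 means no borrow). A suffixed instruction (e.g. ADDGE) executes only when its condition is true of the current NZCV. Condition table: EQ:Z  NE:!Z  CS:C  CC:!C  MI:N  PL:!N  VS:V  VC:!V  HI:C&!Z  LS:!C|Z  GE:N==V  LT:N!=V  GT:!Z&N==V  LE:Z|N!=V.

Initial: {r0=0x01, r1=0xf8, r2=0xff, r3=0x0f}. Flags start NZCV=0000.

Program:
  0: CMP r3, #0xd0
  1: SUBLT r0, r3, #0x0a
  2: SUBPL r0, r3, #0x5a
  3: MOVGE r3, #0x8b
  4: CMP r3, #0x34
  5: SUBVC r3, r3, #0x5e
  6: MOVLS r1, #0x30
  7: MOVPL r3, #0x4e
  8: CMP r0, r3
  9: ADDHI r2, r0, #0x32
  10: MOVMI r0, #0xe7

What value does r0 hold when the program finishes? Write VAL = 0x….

VAL = 0xb5

[0] flags=0000 → (cmp)
[1] flags=0000 LT?F → skip
[2] flags=0000 PL?T → r0=0xb5
[3] flags=0000 GE?T → r3=0x8b
[4] flags=0011 → (cmp)
[5] flags=0011 VC?F → skip
[6] flags=0011 LS?F → skip
[7] flags=0011 PL?T → r3=0x4e
[8] flags=0011 → (cmp)
[9] flags=0011 HI?T → r2=0xe7
[10] flags=0011 MI?F → skip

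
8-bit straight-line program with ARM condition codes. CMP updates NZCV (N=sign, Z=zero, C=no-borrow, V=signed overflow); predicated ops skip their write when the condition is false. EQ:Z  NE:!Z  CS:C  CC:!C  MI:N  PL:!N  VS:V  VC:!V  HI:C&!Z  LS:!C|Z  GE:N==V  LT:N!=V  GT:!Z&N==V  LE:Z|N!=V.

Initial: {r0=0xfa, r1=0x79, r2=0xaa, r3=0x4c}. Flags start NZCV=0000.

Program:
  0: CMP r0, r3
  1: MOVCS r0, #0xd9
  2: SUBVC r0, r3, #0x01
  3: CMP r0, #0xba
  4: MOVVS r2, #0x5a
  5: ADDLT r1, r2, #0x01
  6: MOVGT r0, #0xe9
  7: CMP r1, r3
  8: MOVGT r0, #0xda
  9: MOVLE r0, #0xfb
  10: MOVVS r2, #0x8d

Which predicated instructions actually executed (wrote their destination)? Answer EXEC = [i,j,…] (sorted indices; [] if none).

EXEC = [1,2,4,6,8]

0: ✓ CMP  NZCV=1010
1: ✓ MOVCS  r0←0xd9
2: ✓ SUBVC  r0←0x4b
3: ✓ CMP  NZCV=1001
4: ✓ MOVVS  r2←0x5a
5: · ADDLT
6: ✓ MOVGT  r0←0xe9
7: ✓ CMP  NZCV=0010
8: ✓ MOVGT  r0←0xda
9: · MOVLE
10: · MOVVS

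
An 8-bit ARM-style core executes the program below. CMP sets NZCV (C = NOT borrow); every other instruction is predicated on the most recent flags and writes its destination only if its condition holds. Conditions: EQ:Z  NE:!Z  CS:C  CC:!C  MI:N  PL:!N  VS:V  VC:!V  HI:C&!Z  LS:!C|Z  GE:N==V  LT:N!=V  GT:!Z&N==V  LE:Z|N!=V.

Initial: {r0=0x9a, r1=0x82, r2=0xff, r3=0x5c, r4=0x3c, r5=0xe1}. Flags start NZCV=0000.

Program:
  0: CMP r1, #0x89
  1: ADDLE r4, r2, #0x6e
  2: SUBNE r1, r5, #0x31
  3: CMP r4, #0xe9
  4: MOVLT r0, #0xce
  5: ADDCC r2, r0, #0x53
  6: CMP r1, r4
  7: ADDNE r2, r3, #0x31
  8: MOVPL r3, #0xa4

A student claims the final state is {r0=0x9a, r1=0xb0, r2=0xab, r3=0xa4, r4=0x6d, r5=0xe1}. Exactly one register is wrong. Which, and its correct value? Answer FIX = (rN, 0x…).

FIX = (r2, 0x8d)

[0] flags=1000 → (cmp)
[1] flags=1000 LE?T → r4=0x6d
[2] flags=1000 NE?T → r1=0xb0
[3] flags=1001 → (cmp)
[4] flags=1001 LT?F → skip
[5] flags=1001 CC?T → r2=0xed
[6] flags=0011 → (cmp)
[7] flags=0011 NE?T → r2=0x8d
[8] flags=0011 PL?T → r3=0xa4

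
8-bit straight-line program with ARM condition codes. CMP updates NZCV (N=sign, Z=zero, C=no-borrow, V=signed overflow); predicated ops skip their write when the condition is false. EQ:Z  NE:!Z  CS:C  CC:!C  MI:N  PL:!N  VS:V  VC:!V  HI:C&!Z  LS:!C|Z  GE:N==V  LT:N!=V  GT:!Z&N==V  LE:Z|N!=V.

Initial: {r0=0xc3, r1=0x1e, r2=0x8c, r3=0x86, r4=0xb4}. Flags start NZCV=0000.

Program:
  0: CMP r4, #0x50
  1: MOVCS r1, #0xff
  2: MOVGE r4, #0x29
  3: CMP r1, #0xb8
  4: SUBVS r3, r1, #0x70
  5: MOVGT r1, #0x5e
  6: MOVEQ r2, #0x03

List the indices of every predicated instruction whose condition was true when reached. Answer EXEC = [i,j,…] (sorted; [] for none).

0: ✓ CMP  NZCV=0011
1: ✓ MOVCS  r1←0xff
2: · MOVGE
3: ✓ CMP  NZCV=0010
4: · SUBVS
5: ✓ MOVGT  r1←0x5e
6: · MOVEQ

EXEC = [1,5]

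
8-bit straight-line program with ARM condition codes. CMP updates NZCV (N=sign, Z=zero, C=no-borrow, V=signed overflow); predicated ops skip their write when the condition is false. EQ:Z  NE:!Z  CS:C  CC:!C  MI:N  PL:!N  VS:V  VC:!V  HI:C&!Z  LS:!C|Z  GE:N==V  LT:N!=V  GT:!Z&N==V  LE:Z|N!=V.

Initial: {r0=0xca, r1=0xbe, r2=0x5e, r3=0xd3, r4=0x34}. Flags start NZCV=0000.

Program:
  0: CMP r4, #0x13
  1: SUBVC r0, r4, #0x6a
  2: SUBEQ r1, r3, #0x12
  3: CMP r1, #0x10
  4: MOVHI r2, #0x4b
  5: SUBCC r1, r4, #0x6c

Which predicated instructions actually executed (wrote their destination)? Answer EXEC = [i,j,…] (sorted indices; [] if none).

[0] flags=0010 → (cmp)
[1] flags=0010 VC?T → r0=0xca
[2] flags=0010 EQ?F → skip
[3] flags=1010 → (cmp)
[4] flags=1010 HI?T → r2=0x4b
[5] flags=1010 CC?F → skip

EXEC = [1,4]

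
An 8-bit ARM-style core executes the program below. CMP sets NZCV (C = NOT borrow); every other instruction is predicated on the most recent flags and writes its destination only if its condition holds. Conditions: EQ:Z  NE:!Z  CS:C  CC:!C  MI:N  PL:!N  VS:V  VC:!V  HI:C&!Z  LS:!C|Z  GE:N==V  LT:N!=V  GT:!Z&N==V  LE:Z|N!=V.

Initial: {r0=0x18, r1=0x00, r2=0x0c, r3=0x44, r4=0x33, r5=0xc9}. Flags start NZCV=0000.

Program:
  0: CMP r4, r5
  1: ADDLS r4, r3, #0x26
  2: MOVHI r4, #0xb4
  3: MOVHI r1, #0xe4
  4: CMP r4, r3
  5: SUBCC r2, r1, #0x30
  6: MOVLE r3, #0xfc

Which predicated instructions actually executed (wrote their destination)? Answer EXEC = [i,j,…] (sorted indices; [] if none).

0: ✓ CMP  NZCV=0000
1: ✓ ADDLS  r4←0x6a
2: · MOVHI
3: · MOVHI
4: ✓ CMP  NZCV=0010
5: · SUBCC
6: · MOVLE

EXEC = [1]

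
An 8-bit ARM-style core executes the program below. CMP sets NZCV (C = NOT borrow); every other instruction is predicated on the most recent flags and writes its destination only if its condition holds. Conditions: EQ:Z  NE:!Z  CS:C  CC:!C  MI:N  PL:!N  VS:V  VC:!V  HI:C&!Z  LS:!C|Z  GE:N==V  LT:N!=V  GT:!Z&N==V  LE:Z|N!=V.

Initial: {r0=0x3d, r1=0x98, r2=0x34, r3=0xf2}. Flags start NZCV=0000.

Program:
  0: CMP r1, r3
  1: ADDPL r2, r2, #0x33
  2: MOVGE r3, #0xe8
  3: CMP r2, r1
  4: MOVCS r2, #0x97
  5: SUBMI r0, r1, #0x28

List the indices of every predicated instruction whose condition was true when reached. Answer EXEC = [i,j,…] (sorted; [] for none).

EXEC = [5]

0: ✓ CMP  NZCV=1000
1: · ADDPL
2: · MOVGE
3: ✓ CMP  NZCV=1001
4: · MOVCS
5: ✓ SUBMI  r0←0x70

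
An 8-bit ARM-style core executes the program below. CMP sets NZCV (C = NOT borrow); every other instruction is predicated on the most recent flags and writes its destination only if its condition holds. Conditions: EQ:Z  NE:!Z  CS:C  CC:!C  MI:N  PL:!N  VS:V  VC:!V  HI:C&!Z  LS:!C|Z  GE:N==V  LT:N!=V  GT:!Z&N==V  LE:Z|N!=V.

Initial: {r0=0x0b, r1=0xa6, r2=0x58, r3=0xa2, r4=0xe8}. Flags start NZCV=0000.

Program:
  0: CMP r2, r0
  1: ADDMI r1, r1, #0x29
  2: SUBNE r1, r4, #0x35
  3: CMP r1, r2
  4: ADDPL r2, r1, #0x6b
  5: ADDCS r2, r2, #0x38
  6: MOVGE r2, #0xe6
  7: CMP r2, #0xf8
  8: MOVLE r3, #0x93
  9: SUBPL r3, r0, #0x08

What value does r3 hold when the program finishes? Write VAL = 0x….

[0] flags=0010 → (cmp)
[1] flags=0010 MI?F → skip
[2] flags=0010 NE?T → r1=0xb3
[3] flags=0011 → (cmp)
[4] flags=0011 PL?T → r2=0x1e
[5] flags=0011 CS?T → r2=0x56
[6] flags=0011 GE?F → skip
[7] flags=0000 → (cmp)
[8] flags=0000 LE?F → skip
[9] flags=0000 PL?T → r3=0x03

VAL = 0x03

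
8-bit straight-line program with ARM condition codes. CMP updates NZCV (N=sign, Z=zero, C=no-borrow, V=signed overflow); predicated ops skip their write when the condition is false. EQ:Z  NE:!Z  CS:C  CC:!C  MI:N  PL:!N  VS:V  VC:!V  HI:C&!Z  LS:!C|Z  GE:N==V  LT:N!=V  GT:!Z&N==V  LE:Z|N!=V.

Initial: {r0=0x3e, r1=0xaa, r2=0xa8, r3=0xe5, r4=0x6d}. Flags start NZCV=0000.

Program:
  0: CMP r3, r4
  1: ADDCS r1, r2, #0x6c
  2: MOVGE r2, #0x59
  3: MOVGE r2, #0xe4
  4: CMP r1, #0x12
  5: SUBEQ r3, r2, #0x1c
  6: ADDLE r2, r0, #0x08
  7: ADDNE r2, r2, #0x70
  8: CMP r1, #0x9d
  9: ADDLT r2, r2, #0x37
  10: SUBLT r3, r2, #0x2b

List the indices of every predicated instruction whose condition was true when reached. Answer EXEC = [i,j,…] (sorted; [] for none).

[0] flags=0011 → (cmp)
[1] flags=0011 CS?T → r1=0x14
[2] flags=0011 GE?F → skip
[3] flags=0011 GE?F → skip
[4] flags=0010 → (cmp)
[5] flags=0010 EQ?F → skip
[6] flags=0010 LE?F → skip
[7] flags=0010 NE?T → r2=0x18
[8] flags=0000 → (cmp)
[9] flags=0000 LT?F → skip
[10] flags=0000 LT?F → skip

EXEC = [1,7]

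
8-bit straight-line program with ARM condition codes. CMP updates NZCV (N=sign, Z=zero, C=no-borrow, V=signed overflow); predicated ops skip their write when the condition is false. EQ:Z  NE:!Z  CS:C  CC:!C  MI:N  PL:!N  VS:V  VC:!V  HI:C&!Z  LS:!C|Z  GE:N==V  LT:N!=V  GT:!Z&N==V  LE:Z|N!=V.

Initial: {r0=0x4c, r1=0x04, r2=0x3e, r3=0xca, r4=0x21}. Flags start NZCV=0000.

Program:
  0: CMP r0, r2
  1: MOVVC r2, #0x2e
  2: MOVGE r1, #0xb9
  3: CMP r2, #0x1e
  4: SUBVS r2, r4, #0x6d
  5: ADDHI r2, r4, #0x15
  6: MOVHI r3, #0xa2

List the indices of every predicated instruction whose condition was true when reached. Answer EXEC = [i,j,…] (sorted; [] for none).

EXEC = [1,2,5,6]

[0] flags=0010 → (cmp)
[1] flags=0010 VC?T → r2=0x2e
[2] flags=0010 GE?T → r1=0xb9
[3] flags=0010 → (cmp)
[4] flags=0010 VS?F → skip
[5] flags=0010 HI?T → r2=0x36
[6] flags=0010 HI?T → r3=0xa2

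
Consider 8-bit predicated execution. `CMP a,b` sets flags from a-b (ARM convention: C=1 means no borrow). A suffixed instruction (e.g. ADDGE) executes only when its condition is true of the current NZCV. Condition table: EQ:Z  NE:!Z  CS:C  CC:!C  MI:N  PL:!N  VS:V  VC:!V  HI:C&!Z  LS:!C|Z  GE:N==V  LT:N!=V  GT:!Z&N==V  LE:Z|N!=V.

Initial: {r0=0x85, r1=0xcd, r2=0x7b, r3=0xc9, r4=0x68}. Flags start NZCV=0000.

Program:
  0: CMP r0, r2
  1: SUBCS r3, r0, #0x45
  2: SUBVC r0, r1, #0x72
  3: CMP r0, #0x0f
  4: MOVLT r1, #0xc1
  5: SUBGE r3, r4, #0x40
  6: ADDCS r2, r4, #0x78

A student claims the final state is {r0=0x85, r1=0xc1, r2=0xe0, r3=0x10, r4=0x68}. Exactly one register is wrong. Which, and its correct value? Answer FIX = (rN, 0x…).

FIX = (r3, 0x40)

[0] flags=0011 → (cmp)
[1] flags=0011 CS?T → r3=0x40
[2] flags=0011 VC?F → skip
[3] flags=0011 → (cmp)
[4] flags=0011 LT?T → r1=0xc1
[5] flags=0011 GE?F → skip
[6] flags=0011 CS?T → r2=0xe0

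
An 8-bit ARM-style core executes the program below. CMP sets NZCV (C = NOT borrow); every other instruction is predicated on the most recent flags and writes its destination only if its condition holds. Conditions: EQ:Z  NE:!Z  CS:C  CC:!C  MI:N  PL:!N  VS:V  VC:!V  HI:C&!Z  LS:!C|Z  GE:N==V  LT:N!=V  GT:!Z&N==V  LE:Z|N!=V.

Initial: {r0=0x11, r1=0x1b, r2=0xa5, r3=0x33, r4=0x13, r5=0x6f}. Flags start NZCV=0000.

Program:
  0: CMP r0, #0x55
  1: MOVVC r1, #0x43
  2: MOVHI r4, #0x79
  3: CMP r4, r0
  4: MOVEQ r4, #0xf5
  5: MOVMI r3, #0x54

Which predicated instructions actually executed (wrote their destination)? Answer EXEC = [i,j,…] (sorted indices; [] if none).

[0] flags=1000 → (cmp)
[1] flags=1000 VC?T → r1=0x43
[2] flags=1000 HI?F → skip
[3] flags=0010 → (cmp)
[4] flags=0010 EQ?F → skip
[5] flags=0010 MI?F → skip

EXEC = [1]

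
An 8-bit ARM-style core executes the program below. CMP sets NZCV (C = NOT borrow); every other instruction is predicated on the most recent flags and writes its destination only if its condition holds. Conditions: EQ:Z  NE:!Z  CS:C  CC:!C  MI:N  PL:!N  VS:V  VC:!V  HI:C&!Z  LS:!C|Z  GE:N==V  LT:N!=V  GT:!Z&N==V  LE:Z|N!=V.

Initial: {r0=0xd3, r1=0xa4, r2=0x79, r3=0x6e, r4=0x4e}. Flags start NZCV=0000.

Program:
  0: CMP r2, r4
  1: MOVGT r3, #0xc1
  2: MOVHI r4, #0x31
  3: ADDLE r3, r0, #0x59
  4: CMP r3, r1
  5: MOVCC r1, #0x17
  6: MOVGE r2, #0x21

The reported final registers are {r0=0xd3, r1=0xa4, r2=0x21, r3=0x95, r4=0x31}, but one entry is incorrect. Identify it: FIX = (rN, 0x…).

FIX = (r3, 0xc1)

0: ✓ CMP  NZCV=0010
1: ✓ MOVGT  r3←0xc1
2: ✓ MOVHI  r4←0x31
3: · ADDLE
4: ✓ CMP  NZCV=0010
5: · MOVCC
6: ✓ MOVGE  r2←0x21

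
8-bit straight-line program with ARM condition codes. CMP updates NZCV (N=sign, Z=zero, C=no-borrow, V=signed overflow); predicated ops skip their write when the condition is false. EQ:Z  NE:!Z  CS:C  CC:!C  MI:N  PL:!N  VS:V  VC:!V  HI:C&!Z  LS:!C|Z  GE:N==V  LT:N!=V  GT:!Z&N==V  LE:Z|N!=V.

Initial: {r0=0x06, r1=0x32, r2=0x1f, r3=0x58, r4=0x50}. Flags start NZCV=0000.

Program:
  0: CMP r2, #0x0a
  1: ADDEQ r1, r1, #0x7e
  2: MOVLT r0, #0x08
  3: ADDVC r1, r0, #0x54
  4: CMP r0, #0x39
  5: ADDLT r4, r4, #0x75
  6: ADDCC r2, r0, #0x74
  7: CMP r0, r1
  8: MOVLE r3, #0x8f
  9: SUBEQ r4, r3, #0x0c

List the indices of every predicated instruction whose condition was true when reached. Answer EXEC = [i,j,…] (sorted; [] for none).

EXEC = [3,5,6,8]

[0] flags=0010 → (cmp)
[1] flags=0010 EQ?F → skip
[2] flags=0010 LT?F → skip
[3] flags=0010 VC?T → r1=0x5a
[4] flags=1000 → (cmp)
[5] flags=1000 LT?T → r4=0xc5
[6] flags=1000 CC?T → r2=0x7a
[7] flags=1000 → (cmp)
[8] flags=1000 LE?T → r3=0x8f
[9] flags=1000 EQ?F → skip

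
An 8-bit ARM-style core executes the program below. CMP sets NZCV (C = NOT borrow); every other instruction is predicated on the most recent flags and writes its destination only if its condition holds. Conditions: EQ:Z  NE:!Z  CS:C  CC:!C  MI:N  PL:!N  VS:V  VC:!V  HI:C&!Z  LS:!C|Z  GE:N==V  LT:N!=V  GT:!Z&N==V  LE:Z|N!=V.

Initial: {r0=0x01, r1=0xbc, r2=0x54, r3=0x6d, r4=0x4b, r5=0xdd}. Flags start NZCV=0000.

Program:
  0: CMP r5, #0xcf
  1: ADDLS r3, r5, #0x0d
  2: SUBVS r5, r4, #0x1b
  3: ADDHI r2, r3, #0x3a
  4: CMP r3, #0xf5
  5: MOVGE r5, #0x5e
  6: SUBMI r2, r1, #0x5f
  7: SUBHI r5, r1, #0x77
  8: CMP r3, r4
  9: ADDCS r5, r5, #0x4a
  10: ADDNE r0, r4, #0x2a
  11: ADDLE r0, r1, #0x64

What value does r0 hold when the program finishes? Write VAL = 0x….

[0] flags=0010 → (cmp)
[1] flags=0010 LS?F → skip
[2] flags=0010 VS?F → skip
[3] flags=0010 HI?T → r2=0xa7
[4] flags=0000 → (cmp)
[5] flags=0000 GE?T → r5=0x5e
[6] flags=0000 MI?F → skip
[7] flags=0000 HI?F → skip
[8] flags=0010 → (cmp)
[9] flags=0010 CS?T → r5=0xa8
[10] flags=0010 NE?T → r0=0x75
[11] flags=0010 LE?F → skip

VAL = 0x75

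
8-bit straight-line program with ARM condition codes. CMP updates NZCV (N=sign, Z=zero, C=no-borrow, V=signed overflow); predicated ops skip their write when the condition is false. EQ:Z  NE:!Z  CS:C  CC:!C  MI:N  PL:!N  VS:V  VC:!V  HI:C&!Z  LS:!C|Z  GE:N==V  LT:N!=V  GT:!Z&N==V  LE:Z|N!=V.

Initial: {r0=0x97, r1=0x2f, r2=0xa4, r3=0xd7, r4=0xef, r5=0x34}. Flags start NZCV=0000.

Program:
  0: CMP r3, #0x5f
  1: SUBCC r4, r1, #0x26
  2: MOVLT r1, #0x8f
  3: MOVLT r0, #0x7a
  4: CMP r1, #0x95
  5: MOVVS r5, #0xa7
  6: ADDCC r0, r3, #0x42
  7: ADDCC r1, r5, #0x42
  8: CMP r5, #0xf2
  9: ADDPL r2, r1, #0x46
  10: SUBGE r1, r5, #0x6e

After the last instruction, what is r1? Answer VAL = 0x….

[0] flags=0011 → (cmp)
[1] flags=0011 CC?F → skip
[2] flags=0011 LT?T → r1=0x8f
[3] flags=0011 LT?T → r0=0x7a
[4] flags=1000 → (cmp)
[5] flags=1000 VS?F → skip
[6] flags=1000 CC?T → r0=0x19
[7] flags=1000 CC?T → r1=0x76
[8] flags=0000 → (cmp)
[9] flags=0000 PL?T → r2=0xbc
[10] flags=0000 GE?T → r1=0xc6

VAL = 0xc6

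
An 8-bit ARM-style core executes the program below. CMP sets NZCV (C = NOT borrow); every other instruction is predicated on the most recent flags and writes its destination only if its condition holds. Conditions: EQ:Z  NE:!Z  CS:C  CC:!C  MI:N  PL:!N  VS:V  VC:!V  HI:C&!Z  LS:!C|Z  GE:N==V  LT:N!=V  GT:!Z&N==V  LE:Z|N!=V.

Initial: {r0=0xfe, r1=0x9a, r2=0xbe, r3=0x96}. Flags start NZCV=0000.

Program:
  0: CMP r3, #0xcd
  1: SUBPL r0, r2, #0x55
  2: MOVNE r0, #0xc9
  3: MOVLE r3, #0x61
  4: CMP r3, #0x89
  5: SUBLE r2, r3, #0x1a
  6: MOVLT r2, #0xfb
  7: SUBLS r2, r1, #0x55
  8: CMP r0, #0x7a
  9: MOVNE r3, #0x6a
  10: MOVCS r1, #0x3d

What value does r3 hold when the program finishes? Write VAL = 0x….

VAL = 0x6a

[0] flags=1000 → (cmp)
[1] flags=1000 PL?F → skip
[2] flags=1000 NE?T → r0=0xc9
[3] flags=1000 LE?T → r3=0x61
[4] flags=1001 → (cmp)
[5] flags=1001 LE?F → skip
[6] flags=1001 LT?F → skip
[7] flags=1001 LS?T → r2=0x45
[8] flags=0011 → (cmp)
[9] flags=0011 NE?T → r3=0x6a
[10] flags=0011 CS?T → r1=0x3d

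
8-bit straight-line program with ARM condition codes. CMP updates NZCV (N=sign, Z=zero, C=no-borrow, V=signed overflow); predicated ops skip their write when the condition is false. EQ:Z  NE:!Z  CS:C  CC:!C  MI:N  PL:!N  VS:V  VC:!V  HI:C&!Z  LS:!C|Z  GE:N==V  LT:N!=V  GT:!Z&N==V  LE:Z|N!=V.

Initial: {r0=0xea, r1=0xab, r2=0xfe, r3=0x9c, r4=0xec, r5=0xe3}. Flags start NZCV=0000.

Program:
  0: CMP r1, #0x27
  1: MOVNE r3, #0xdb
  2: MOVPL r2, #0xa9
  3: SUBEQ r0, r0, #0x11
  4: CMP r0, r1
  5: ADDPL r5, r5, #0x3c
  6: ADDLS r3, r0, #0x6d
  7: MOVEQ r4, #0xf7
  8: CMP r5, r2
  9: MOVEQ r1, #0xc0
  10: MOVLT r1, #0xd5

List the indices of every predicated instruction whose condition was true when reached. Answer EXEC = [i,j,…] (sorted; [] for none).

0: ✓ CMP  NZCV=1010
1: ✓ MOVNE  r3←0xdb
2: · MOVPL
3: · SUBEQ
4: ✓ CMP  NZCV=0010
5: ✓ ADDPL  r5←0x1f
6: · ADDLS
7: · MOVEQ
8: ✓ CMP  NZCV=0000
9: · MOVEQ
10: · MOVLT

EXEC = [1,5]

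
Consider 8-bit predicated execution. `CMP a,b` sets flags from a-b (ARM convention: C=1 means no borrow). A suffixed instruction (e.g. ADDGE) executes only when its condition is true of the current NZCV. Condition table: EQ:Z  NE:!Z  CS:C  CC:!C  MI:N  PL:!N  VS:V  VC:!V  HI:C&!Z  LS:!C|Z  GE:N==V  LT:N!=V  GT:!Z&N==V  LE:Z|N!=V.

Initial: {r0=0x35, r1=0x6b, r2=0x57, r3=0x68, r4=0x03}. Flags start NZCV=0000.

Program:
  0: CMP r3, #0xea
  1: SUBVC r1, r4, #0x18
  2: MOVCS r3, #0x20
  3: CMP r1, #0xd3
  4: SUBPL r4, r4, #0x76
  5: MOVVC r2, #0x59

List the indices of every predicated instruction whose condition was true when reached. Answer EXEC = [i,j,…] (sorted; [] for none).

EXEC = [1,4,5]

0: ✓ CMP  NZCV=0000
1: ✓ SUBVC  r1←0xeb
2: · MOVCS
3: ✓ CMP  NZCV=0010
4: ✓ SUBPL  r4←0x8d
5: ✓ MOVVC  r2←0x59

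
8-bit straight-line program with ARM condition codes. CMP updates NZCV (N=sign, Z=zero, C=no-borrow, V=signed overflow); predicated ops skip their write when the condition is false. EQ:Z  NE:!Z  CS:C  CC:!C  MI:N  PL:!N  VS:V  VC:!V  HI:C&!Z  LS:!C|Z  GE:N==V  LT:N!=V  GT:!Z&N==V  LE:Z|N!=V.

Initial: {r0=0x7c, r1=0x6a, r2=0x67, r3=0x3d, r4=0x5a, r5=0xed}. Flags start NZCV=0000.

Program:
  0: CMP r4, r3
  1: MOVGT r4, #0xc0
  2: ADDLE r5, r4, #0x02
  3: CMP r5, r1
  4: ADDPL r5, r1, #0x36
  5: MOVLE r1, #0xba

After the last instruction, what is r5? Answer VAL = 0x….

VAL = 0xed

[0] flags=0010 → (cmp)
[1] flags=0010 GT?T → r4=0xc0
[2] flags=0010 LE?F → skip
[3] flags=1010 → (cmp)
[4] flags=1010 PL?F → skip
[5] flags=1010 LE?T → r1=0xba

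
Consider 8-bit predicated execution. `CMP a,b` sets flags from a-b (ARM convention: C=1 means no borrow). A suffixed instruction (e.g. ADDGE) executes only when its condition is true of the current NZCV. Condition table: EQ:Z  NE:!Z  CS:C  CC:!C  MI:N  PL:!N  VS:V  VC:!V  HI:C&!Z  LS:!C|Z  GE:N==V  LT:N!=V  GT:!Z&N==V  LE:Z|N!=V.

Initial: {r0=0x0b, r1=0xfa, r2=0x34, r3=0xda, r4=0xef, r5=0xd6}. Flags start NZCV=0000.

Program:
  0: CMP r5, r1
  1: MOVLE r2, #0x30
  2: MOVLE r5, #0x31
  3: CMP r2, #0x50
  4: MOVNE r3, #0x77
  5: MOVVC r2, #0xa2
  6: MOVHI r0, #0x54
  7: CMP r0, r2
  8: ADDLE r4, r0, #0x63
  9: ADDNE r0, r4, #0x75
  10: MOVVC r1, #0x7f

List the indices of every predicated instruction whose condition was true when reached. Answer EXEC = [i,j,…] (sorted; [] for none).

0: ✓ CMP  NZCV=1000
1: ✓ MOVLE  r2←0x30
2: ✓ MOVLE  r5←0x31
3: ✓ CMP  NZCV=1000
4: ✓ MOVNE  r3←0x77
5: ✓ MOVVC  r2←0xa2
6: · MOVHI
7: ✓ CMP  NZCV=0000
8: · ADDLE
9: ✓ ADDNE  r0←0x64
10: ✓ MOVVC  r1←0x7f

EXEC = [1,2,4,5,9,10]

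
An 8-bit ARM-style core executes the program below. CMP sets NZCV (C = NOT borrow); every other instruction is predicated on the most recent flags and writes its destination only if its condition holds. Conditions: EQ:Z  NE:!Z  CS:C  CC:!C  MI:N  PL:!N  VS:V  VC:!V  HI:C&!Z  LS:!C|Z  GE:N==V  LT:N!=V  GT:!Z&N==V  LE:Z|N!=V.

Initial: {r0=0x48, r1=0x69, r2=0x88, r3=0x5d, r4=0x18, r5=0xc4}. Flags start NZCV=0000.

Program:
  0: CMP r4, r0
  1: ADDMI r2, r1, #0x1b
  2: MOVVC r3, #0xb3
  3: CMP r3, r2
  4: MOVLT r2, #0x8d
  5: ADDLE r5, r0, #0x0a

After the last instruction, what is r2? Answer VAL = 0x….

0: ✓ CMP  NZCV=1000
1: ✓ ADDMI  r2←0x84
2: ✓ MOVVC  r3←0xb3
3: ✓ CMP  NZCV=0010
4: · MOVLT
5: · ADDLE

VAL = 0x84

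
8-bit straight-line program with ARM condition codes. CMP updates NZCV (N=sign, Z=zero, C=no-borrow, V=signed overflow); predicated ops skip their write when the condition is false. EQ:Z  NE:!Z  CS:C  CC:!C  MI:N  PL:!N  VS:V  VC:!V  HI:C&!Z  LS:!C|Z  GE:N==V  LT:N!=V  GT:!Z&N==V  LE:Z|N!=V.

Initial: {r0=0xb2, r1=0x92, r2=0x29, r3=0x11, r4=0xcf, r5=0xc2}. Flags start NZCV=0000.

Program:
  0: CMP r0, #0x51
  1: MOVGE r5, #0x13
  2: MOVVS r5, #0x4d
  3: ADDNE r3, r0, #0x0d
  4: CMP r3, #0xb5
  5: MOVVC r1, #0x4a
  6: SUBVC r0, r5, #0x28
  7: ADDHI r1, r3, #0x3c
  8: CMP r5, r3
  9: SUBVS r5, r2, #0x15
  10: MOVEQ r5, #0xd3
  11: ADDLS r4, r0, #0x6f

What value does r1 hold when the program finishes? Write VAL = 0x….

[0] flags=0011 → (cmp)
[1] flags=0011 GE?F → skip
[2] flags=0011 VS?T → r5=0x4d
[3] flags=0011 NE?T → r3=0xbf
[4] flags=0010 → (cmp)
[5] flags=0010 VC?T → r1=0x4a
[6] flags=0010 VC?T → r0=0x25
[7] flags=0010 HI?T → r1=0xfb
[8] flags=1001 → (cmp)
[9] flags=1001 VS?T → r5=0x14
[10] flags=1001 EQ?F → skip
[11] flags=1001 LS?T → r4=0x94

VAL = 0xfb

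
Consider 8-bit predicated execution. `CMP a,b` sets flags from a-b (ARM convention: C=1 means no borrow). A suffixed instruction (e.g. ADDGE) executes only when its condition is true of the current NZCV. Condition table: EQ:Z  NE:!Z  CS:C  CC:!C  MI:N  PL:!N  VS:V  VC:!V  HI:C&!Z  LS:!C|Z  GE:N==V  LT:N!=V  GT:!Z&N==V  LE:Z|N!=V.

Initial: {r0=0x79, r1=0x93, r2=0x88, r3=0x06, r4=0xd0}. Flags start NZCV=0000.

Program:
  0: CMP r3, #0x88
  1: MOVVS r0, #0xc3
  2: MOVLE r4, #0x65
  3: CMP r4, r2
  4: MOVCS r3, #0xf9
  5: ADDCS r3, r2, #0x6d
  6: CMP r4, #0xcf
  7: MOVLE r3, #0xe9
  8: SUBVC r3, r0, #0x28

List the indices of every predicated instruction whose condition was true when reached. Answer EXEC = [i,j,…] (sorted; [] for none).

EXEC = [4,5,8]

0: ✓ CMP  NZCV=0000
1: · MOVVS
2: · MOVLE
3: ✓ CMP  NZCV=0010
4: ✓ MOVCS  r3←0xf9
5: ✓ ADDCS  r3←0xf5
6: ✓ CMP  NZCV=0010
7: · MOVLE
8: ✓ SUBVC  r3←0x51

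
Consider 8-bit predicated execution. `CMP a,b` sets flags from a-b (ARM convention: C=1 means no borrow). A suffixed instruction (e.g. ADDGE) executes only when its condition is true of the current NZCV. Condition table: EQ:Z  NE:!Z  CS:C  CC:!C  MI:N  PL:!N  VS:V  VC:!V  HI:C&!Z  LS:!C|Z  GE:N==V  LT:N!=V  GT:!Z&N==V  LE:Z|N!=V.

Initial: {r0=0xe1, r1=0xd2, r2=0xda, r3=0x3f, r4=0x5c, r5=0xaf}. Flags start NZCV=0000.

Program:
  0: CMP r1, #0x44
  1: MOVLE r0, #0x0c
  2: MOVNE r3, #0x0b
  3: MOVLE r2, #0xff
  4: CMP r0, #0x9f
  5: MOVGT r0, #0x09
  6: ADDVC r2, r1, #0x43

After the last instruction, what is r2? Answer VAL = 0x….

0: ✓ CMP  NZCV=1010
1: ✓ MOVLE  r0←0x0c
2: ✓ MOVNE  r3←0x0b
3: ✓ MOVLE  r2←0xff
4: ✓ CMP  NZCV=0000
5: ✓ MOVGT  r0←0x09
6: ✓ ADDVC  r2←0x15

VAL = 0x15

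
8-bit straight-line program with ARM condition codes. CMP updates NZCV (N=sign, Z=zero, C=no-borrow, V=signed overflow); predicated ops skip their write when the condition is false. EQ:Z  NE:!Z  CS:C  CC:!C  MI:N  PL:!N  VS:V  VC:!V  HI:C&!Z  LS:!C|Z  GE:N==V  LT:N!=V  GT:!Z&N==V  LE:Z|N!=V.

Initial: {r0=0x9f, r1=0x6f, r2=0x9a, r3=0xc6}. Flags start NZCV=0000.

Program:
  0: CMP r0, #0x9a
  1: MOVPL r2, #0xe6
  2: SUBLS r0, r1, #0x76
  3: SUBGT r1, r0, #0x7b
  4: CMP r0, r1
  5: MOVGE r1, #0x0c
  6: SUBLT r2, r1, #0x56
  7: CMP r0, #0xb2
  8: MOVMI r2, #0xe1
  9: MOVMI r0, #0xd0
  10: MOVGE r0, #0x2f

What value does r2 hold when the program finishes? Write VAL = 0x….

0: ✓ CMP  NZCV=0010
1: ✓ MOVPL  r2←0xe6
2: · SUBLS
3: ✓ SUBGT  r1←0x24
4: ✓ CMP  NZCV=0011
5: · MOVGE
6: ✓ SUBLT  r2←0xce
7: ✓ CMP  NZCV=1000
8: ✓ MOVMI  r2←0xe1
9: ✓ MOVMI  r0←0xd0
10: · MOVGE

VAL = 0xe1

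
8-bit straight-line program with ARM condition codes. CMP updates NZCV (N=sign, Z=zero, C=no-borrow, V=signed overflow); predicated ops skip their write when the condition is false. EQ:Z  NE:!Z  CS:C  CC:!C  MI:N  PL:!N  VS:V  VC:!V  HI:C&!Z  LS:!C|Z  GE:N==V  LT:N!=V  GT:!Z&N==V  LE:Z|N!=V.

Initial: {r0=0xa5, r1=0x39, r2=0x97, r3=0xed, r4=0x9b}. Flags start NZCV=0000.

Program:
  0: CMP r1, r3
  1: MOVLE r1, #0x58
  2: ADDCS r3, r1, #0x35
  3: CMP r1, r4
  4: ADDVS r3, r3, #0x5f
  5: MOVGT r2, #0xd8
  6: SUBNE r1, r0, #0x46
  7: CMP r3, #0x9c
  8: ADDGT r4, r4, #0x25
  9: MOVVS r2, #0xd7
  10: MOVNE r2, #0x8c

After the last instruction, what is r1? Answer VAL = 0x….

VAL = 0x5f

[0] flags=0000 → (cmp)
[1] flags=0000 LE?F → skip
[2] flags=0000 CS?F → skip
[3] flags=1001 → (cmp)
[4] flags=1001 VS?T → r3=0x4c
[5] flags=1001 GT?T → r2=0xd8
[6] flags=1001 NE?T → r1=0x5f
[7] flags=1001 → (cmp)
[8] flags=1001 GT?T → r4=0xc0
[9] flags=1001 VS?T → r2=0xd7
[10] flags=1001 NE?T → r2=0x8c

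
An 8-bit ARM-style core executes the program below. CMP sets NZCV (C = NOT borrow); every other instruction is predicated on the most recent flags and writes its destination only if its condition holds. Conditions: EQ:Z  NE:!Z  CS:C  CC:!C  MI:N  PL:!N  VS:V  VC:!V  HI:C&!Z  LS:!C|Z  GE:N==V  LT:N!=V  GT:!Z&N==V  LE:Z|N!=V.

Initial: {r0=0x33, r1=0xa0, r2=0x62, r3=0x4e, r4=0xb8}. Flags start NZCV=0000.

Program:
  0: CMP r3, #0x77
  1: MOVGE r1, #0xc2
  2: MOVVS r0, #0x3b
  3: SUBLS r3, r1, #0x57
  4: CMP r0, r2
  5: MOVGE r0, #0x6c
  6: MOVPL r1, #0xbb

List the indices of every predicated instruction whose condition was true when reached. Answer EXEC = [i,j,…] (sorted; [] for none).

[0] flags=1000 → (cmp)
[1] flags=1000 GE?F → skip
[2] flags=1000 VS?F → skip
[3] flags=1000 LS?T → r3=0x49
[4] flags=1000 → (cmp)
[5] flags=1000 GE?F → skip
[6] flags=1000 PL?F → skip

EXEC = [3]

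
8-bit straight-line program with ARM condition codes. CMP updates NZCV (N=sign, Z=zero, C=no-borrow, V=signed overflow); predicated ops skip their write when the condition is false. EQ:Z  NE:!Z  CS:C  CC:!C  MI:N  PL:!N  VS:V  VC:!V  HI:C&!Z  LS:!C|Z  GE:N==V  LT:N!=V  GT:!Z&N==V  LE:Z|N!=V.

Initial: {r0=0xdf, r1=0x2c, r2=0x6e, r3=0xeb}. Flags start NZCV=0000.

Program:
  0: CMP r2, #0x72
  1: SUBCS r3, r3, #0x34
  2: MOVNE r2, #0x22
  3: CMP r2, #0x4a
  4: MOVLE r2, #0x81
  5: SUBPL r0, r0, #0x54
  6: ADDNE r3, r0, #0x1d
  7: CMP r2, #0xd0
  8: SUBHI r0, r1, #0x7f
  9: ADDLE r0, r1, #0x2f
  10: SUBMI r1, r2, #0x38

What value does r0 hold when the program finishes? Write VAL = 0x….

[0] flags=1000 → (cmp)
[1] flags=1000 CS?F → skip
[2] flags=1000 NE?T → r2=0x22
[3] flags=1000 → (cmp)
[4] flags=1000 LE?T → r2=0x81
[5] flags=1000 PL?F → skip
[6] flags=1000 NE?T → r3=0xfc
[7] flags=1000 → (cmp)
[8] flags=1000 HI?F → skip
[9] flags=1000 LE?T → r0=0x5b
[10] flags=1000 MI?T → r1=0x49

VAL = 0x5b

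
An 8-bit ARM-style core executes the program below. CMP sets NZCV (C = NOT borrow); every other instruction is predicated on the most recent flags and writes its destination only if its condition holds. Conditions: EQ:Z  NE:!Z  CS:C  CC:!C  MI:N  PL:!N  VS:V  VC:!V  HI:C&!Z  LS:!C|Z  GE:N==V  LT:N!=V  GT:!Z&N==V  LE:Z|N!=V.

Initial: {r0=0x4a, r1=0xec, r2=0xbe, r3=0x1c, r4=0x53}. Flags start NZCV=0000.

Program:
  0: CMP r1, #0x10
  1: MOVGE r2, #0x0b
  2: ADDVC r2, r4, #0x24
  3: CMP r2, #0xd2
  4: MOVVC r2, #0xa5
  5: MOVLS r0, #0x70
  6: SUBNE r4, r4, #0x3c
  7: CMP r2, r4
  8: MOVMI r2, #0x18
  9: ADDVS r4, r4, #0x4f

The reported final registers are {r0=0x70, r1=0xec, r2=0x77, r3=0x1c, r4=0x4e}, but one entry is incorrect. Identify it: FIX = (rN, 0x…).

FIX = (r4, 0x17)

0: ✓ CMP  NZCV=1010
1: · MOVGE
2: ✓ ADDVC  r2←0x77
3: ✓ CMP  NZCV=1001
4: · MOVVC
5: ✓ MOVLS  r0←0x70
6: ✓ SUBNE  r4←0x17
7: ✓ CMP  NZCV=0010
8: · MOVMI
9: · ADDVS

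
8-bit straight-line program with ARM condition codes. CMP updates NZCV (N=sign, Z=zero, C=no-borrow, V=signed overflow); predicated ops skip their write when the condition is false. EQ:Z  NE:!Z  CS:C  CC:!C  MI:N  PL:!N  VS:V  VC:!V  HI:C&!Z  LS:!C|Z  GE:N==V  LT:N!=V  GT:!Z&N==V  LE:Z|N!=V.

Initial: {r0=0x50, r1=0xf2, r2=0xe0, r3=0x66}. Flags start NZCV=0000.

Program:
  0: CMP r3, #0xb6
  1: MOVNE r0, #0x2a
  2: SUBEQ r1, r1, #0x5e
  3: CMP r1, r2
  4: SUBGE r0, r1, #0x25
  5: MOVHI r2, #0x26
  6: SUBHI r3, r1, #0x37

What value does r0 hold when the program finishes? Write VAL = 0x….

VAL = 0xcd

[0] flags=1001 → (cmp)
[1] flags=1001 NE?T → r0=0x2a
[2] flags=1001 EQ?F → skip
[3] flags=0010 → (cmp)
[4] flags=0010 GE?T → r0=0xcd
[5] flags=0010 HI?T → r2=0x26
[6] flags=0010 HI?T → r3=0xbb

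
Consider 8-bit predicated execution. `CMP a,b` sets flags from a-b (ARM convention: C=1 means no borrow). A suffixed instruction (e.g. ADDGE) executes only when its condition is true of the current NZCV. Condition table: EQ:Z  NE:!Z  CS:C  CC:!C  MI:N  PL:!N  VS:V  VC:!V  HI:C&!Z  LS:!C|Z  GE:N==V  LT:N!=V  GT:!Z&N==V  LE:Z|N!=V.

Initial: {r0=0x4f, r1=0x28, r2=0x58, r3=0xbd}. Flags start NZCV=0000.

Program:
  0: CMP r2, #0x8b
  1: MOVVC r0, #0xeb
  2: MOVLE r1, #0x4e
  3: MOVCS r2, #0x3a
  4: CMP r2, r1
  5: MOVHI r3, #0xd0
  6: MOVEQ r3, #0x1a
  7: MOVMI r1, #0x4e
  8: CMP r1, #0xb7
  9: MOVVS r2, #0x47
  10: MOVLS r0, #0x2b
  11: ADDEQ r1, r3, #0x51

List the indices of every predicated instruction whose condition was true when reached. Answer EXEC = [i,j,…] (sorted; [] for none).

EXEC = [5,10]

[0] flags=1001 → (cmp)
[1] flags=1001 VC?F → skip
[2] flags=1001 LE?F → skip
[3] flags=1001 CS?F → skip
[4] flags=0010 → (cmp)
[5] flags=0010 HI?T → r3=0xd0
[6] flags=0010 EQ?F → skip
[7] flags=0010 MI?F → skip
[8] flags=0000 → (cmp)
[9] flags=0000 VS?F → skip
[10] flags=0000 LS?T → r0=0x2b
[11] flags=0000 EQ?F → skip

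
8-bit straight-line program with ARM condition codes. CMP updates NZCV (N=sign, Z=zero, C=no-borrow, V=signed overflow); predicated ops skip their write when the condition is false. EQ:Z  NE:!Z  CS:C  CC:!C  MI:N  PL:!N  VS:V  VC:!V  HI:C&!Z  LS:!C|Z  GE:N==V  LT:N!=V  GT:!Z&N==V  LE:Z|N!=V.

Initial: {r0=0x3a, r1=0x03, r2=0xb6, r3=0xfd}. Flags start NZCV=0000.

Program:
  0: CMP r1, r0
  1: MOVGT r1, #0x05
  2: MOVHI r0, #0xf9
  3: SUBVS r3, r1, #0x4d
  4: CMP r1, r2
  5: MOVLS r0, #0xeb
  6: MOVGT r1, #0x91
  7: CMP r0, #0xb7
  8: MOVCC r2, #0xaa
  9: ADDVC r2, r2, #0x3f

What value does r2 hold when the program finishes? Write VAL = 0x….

[0] flags=1000 → (cmp)
[1] flags=1000 GT?F → skip
[2] flags=1000 HI?F → skip
[3] flags=1000 VS?F → skip
[4] flags=0000 → (cmp)
[5] flags=0000 LS?T → r0=0xeb
[6] flags=0000 GT?T → r1=0x91
[7] flags=0010 → (cmp)
[8] flags=0010 CC?F → skip
[9] flags=0010 VC?T → r2=0xf5

VAL = 0xf5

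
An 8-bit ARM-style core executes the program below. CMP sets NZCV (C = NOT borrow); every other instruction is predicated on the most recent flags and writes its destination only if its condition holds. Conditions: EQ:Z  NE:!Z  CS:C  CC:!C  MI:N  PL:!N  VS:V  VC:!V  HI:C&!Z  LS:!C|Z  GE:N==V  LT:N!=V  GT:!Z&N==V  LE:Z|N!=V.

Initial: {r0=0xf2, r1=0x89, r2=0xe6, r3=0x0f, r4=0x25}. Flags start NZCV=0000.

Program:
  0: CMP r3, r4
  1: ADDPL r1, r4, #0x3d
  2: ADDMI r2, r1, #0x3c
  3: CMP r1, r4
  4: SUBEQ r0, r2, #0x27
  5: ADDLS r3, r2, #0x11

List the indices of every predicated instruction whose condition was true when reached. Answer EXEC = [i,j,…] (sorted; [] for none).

EXEC = [2]

0: ✓ CMP  NZCV=1000
1: · ADDPL
2: ✓ ADDMI  r2←0xc5
3: ✓ CMP  NZCV=0011
4: · SUBEQ
5: · ADDLS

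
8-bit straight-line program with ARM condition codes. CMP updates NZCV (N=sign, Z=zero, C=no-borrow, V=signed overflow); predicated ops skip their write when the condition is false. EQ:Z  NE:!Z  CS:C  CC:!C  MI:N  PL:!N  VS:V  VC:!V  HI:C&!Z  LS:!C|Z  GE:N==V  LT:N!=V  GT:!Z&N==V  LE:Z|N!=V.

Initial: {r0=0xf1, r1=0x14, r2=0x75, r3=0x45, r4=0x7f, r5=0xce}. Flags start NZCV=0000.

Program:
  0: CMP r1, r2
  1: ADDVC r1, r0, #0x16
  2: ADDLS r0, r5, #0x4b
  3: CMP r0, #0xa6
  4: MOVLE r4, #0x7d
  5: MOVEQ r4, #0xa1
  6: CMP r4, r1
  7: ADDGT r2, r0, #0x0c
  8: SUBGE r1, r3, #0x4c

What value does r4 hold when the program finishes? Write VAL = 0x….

VAL = 0x7f

[0] flags=1000 → (cmp)
[1] flags=1000 VC?T → r1=0x07
[2] flags=1000 LS?T → r0=0x19
[3] flags=0000 → (cmp)
[4] flags=0000 LE?F → skip
[5] flags=0000 EQ?F → skip
[6] flags=0010 → (cmp)
[7] flags=0010 GT?T → r2=0x25
[8] flags=0010 GE?T → r1=0xf9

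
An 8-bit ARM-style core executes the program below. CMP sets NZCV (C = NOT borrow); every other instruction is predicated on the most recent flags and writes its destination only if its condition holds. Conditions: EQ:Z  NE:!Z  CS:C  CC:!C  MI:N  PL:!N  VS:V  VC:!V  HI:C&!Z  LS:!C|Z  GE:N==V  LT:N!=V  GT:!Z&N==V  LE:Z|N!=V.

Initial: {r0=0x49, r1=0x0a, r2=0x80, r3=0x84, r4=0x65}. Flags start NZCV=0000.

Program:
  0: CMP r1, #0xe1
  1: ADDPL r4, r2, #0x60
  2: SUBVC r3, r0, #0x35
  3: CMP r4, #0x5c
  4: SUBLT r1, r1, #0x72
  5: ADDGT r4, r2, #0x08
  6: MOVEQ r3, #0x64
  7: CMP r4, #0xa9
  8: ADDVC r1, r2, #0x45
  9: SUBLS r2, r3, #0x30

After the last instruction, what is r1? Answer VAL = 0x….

VAL = 0xc5

0: ✓ CMP  NZCV=0000
1: ✓ ADDPL  r4←0xe0
2: ✓ SUBVC  r3←0x14
3: ✓ CMP  NZCV=1010
4: ✓ SUBLT  r1←0x98
5: · ADDGT
6: · MOVEQ
7: ✓ CMP  NZCV=0010
8: ✓ ADDVC  r1←0xc5
9: · SUBLS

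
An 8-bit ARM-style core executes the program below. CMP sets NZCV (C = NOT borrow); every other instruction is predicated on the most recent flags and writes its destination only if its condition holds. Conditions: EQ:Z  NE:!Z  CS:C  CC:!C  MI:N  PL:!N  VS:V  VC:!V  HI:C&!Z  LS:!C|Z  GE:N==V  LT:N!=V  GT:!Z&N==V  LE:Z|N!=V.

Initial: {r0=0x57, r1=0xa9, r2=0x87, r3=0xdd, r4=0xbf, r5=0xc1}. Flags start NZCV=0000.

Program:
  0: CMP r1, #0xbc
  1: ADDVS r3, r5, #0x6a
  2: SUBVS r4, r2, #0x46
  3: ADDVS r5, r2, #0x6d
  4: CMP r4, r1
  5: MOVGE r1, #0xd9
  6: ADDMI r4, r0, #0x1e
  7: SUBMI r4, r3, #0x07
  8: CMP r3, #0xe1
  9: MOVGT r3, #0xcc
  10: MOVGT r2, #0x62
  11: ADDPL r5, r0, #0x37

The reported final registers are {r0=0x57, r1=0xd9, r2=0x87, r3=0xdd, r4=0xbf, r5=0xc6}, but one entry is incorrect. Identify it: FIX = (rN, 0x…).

[0] flags=1000 → (cmp)
[1] flags=1000 VS?F → skip
[2] flags=1000 VS?F → skip
[3] flags=1000 VS?F → skip
[4] flags=0010 → (cmp)
[5] flags=0010 GE?T → r1=0xd9
[6] flags=0010 MI?F → skip
[7] flags=0010 MI?F → skip
[8] flags=1000 → (cmp)
[9] flags=1000 GT?F → skip
[10] flags=1000 GT?F → skip
[11] flags=1000 PL?F → skip

FIX = (r5, 0xc1)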